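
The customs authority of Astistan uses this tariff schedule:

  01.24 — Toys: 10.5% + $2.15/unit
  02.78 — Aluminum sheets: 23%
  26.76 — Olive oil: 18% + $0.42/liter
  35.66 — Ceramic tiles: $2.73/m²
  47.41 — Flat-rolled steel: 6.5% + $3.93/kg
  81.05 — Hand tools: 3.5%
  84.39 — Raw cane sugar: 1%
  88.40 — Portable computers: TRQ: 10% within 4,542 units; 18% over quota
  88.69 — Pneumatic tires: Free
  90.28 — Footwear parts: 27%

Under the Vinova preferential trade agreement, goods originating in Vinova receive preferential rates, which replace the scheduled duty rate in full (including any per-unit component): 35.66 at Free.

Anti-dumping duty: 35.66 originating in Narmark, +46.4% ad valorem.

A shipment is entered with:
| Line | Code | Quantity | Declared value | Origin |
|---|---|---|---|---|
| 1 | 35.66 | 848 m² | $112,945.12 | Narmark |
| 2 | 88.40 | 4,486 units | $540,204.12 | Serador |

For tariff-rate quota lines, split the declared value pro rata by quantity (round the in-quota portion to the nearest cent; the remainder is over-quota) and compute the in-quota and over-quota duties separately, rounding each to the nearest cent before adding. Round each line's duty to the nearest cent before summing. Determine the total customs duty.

Line 1 (35.66, Narmark, 848 m², $112,945.12):
Base rate for 35.66 is $2.73/m².
35.66 has an FTA preferential rate, but origin Narmark is not Vinova; base rate stands.
Additional duty on 35.66 from Narmark: +46.4% ad valorem. Applied ad valorem rate = 46.4%.
Duty = $112,945.12 × 46.4% + 848 × $2.73 = $54,721.58.
Line 2 (88.40, Serador, 4,486 units, $540,204.12):
Code 88.40 is under a tariff-rate quota (threshold 4,542 units). Quantity 4,486 units is within the quota, so the in-quota rate 10% applies to the full value.
Duty = $540,204.12 × 10% = $54,020.41.
Total = $54,721.58 + $54,020.41 = $108,741.99.

$108,741.99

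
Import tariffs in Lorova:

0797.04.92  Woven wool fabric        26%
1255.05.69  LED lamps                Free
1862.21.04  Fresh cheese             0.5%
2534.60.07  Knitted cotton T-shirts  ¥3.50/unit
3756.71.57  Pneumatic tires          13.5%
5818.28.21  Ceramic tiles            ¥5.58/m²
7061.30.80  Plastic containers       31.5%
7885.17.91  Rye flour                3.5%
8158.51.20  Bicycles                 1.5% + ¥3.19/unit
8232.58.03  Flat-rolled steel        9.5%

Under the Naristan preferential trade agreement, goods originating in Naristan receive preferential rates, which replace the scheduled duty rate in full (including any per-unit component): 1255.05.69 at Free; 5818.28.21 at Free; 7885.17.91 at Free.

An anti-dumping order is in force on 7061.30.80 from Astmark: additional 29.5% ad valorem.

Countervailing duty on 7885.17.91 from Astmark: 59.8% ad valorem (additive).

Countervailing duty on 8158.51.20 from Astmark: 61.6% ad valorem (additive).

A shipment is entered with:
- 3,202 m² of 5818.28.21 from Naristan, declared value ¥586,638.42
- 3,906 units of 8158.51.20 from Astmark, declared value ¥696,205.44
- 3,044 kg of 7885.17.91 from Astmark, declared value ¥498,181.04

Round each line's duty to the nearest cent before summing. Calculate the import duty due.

¥767,114.37

Line 1 (5818.28.21, Naristan, 3,202 m², ¥586,638.42):
Base rate for 5818.28.21 is ¥5.58/m².
Origin Naristan qualifies under the Lorova–Naristan agreement and 5818.28.21 is covered: preferential rate Free applies instead.
Duty = ¥586,638.42 × 0% = ¥0.00.
Line 2 (8158.51.20, Astmark, 3,906 units, ¥696,205.44):
Base rate for 8158.51.20 is 1.5% + ¥3.19/unit.
Additional duty on 8158.51.20 from Astmark: +61.6%. Applied ad valorem rate: 1.5% + 61.6% = 63.1%.
Duty = ¥696,205.44 × 63.1% + 3,906 × ¥3.19 = ¥451,765.77.
Line 3 (7885.17.91, Astmark, 3,044 kg, ¥498,181.04):
Base rate for 7885.17.91 is 3.5%.
7885.17.91 has an FTA preferential rate, but origin Astmark is not Naristan; base rate stands.
Additional duty on 7885.17.91 from Astmark: +59.8%. Applied ad valorem rate: 3.5% + 59.8% = 63.3%.
Duty = ¥498,181.04 × 63.3% = ¥315,348.60.
Total = ¥0.00 + ¥451,765.77 + ¥315,348.60 = ¥767,114.37.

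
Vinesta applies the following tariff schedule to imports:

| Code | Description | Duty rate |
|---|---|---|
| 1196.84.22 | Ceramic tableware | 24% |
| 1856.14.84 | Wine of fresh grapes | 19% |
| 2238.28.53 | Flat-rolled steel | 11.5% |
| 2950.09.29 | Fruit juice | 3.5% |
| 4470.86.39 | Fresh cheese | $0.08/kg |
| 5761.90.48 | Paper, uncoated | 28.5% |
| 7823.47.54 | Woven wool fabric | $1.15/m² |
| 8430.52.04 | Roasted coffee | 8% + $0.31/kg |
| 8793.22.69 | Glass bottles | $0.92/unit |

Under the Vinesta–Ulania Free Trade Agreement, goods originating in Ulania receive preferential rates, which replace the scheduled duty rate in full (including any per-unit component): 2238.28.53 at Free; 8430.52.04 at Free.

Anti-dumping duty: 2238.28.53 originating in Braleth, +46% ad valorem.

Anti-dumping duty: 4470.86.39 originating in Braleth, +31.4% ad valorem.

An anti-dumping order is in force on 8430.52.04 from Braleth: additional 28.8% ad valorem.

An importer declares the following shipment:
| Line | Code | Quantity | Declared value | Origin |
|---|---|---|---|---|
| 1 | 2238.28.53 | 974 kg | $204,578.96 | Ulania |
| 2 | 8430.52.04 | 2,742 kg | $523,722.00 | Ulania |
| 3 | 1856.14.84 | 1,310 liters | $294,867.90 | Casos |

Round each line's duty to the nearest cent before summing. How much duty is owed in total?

Line 1 (2238.28.53, Ulania, 974 kg, $204,578.96):
Base rate for 2238.28.53 is 11.5%.
Origin Ulania qualifies under the Vinesta–Ulania agreement and 2238.28.53 is covered: preferential rate Free applies instead.
The additional-duty order on 2238.28.53 targets Braleth, not Ulania; it does not apply.
Duty = $204,578.96 × 0% = $0.00.
Line 2 (8430.52.04, Ulania, 2,742 kg, $523,722.00):
Base rate for 8430.52.04 is 8% + $0.31/kg.
Origin Ulania qualifies under the Vinesta–Ulania agreement and 8430.52.04 is covered: preferential rate Free applies instead.
The additional-duty order on 8430.52.04 targets Braleth, not Ulania; it does not apply.
Duty = $523,722.00 × 0% = $0.00.
Line 3 (1856.14.84, Casos, 1,310 liters, $294,867.90):
Base rate for 1856.14.84 is 19%.
Duty = $294,867.90 × 19% = $56,024.90.
Total = $0.00 + $0.00 + $56,024.90 = $56,024.90.

$56,024.90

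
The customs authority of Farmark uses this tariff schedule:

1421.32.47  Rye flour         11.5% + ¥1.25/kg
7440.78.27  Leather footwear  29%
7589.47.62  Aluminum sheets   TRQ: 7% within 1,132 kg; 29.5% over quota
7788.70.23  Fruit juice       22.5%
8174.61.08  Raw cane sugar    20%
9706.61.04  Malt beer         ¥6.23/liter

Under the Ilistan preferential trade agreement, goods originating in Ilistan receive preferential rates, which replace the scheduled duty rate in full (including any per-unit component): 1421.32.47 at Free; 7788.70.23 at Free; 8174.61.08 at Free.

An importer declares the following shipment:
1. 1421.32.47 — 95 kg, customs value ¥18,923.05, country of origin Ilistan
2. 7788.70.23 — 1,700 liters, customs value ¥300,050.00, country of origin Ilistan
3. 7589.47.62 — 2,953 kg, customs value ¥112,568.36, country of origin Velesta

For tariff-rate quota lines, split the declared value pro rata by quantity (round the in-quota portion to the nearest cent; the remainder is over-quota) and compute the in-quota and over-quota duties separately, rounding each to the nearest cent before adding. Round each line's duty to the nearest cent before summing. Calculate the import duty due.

¥23,498.50

Line 1 (1421.32.47, Ilistan, 95 kg, ¥18,923.05):
Base rate for 1421.32.47 is 11.5% + ¥1.25/kg.
Origin Ilistan qualifies under the Farmark–Ilistan agreement and 1421.32.47 is covered: preferential rate Free applies instead.
Duty = ¥18,923.05 × 0% = ¥0.00.
Line 2 (7788.70.23, Ilistan, 1,700 liters, ¥300,050.00):
Base rate for 7788.70.23 is 22.5%.
Origin Ilistan qualifies under the Farmark–Ilistan agreement and 7788.70.23 is covered: preferential rate Free applies instead.
Duty = ¥300,050.00 × 0% = ¥0.00.
Line 3 (7589.47.62, Velesta, 2,953 kg, ¥112,568.36):
Code 7589.47.62 is under a tariff-rate quota (threshold 1,132 kg). In-quota: 1,132 kg at 7%; over-quota: 1,821 kg at 29.5%.
Pro-rata value split: in-quota = ¥112,568.36 × 1,132/2,953 = ¥43,151.84; over-quota = ¥112,568.36 − ¥43,151.84 = ¥69,416.52.
In-quota duty = ¥43,151.84 × 7% = ¥3,020.63. Over-quota duty = ¥69,416.52 × 29.5% = ¥20,477.87.
Line duty = ¥3,020.63 + ¥20,477.87 = ¥23,498.50.
Total = ¥0.00 + ¥0.00 + ¥23,498.50 = ¥23,498.50.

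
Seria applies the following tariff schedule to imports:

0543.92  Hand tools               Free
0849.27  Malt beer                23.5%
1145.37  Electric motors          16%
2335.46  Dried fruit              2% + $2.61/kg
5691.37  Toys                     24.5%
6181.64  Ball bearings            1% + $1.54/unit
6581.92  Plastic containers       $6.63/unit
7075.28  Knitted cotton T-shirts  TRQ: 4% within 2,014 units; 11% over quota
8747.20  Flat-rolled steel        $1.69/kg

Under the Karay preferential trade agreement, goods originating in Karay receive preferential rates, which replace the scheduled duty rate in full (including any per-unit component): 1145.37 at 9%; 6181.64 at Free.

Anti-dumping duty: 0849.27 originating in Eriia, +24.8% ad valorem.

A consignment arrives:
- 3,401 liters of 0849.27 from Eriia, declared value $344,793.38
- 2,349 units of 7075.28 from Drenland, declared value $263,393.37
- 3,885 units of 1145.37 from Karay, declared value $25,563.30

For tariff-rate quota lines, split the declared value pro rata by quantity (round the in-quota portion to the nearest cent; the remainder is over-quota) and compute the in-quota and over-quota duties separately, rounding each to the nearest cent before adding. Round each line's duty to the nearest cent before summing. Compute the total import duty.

$182,001.08

Line 1 (0849.27, Eriia, 3,401 liters, $344,793.38):
Base rate for 0849.27 is 23.5%.
Additional duty on 0849.27 from Eriia: +24.8%. Applied ad valorem rate: 23.5% + 24.8% = 48.3%.
Duty = $344,793.38 × 48.3% = $166,535.20.
Line 2 (7075.28, Drenland, 2,349 units, $263,393.37):
Code 7075.28 is under a tariff-rate quota (threshold 2,014 units). In-quota: 2,014 units at 4%; over-quota: 335 units at 11%.
Pro-rata value split: in-quota = $263,393.37 × 2,014/2,349 = $225,829.82; over-quota = $263,393.37 − $225,829.82 = $37,563.55.
In-quota duty = $225,829.82 × 4% = $9,033.19. Over-quota duty = $37,563.55 × 11% = $4,131.99.
Line duty = $9,033.19 + $4,131.99 = $13,165.18.
Line 3 (1145.37, Karay, 3,885 units, $25,563.30):
Base rate for 1145.37 is 16%.
Origin Karay qualifies under the Seria–Karay agreement and 1145.37 is covered: preferential rate 9% applies instead.
Duty = $25,563.30 × 9% = $2,300.70.
Total = $166,535.20 + $13,165.18 + $2,300.70 = $182,001.08.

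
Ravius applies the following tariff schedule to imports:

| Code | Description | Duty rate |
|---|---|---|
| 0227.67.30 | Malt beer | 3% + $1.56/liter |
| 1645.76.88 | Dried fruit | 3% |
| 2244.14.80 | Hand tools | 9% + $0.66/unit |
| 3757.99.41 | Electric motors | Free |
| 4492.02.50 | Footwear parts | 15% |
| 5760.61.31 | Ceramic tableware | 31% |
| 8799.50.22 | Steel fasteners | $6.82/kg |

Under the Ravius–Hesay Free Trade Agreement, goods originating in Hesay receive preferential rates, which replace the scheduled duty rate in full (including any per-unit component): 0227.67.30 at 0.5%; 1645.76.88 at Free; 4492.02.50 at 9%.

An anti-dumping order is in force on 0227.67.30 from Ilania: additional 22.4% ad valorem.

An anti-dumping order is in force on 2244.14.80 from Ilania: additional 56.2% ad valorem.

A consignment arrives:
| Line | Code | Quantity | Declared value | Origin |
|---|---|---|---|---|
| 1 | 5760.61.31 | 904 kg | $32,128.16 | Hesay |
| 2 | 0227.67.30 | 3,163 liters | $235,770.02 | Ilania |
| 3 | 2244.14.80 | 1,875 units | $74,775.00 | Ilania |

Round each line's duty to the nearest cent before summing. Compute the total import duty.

Line 1 (5760.61.31, Hesay, 904 kg, $32,128.16):
Base rate for 5760.61.31 is 31%.
Origin Hesay is the FTA partner but 5760.61.31 is not on the preference list; base rate stands.
Duty = $32,128.16 × 31% = $9,959.73.
Line 2 (0227.67.30, Ilania, 3,163 liters, $235,770.02):
Base rate for 0227.67.30 is 3% + $1.56/liter.
0227.67.30 has an FTA preferential rate, but origin Ilania is not Hesay; base rate stands.
Additional duty on 0227.67.30 from Ilania: +22.4%. Applied ad valorem rate: 3% + 22.4% = 25.4%.
Duty = $235,770.02 × 25.4% + 3,163 × $1.56 = $64,819.87.
Line 3 (2244.14.80, Ilania, 1,875 units, $74,775.00):
Base rate for 2244.14.80 is 9% + $0.66/unit.
Additional duty on 2244.14.80 from Ilania: +56.2%. Applied ad valorem rate: 9% + 56.2% = 65.2%.
Duty = $74,775.00 × 65.2% + 1,875 × $0.66 = $49,990.80.
Total = $9,959.73 + $64,819.87 + $49,990.80 = $124,770.40.

$124,770.40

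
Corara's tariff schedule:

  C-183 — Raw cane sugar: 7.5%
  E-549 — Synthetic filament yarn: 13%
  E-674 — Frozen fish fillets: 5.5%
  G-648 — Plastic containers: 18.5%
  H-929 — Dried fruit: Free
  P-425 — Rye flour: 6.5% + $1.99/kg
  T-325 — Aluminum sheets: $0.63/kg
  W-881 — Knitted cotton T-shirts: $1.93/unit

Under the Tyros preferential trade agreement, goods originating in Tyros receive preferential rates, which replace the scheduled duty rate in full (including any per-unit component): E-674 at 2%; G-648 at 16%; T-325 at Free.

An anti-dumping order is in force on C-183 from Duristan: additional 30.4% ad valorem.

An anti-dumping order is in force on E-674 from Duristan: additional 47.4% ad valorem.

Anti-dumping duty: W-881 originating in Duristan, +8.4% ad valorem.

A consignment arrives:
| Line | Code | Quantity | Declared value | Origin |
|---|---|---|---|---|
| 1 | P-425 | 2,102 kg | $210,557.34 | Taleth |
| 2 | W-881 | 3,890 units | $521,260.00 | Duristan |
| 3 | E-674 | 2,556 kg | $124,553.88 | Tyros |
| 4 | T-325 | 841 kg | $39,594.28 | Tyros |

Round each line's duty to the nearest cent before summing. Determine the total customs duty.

Line 1 (P-425, Taleth, 2,102 kg, $210,557.34):
Base rate for P-425 is 6.5% + $1.99/kg.
Duty = $210,557.34 × 6.5% + 2,102 × $1.99 = $17,869.21.
Line 2 (W-881, Duristan, 3,890 units, $521,260.00):
Base rate for W-881 is $1.93/unit.
Additional duty on W-881 from Duristan: +8.4% ad valorem. Applied ad valorem rate = 8.4%.
Duty = $521,260.00 × 8.4% + 3,890 × $1.93 = $51,293.54.
Line 3 (E-674, Tyros, 2,556 kg, $124,553.88):
Base rate for E-674 is 5.5%.
Origin Tyros qualifies under the Corara–Tyros agreement and E-674 is covered: preferential rate 2% applies instead.
The additional-duty order on E-674 targets Duristan, not Tyros; it does not apply.
Duty = $124,553.88 × 2% = $2,491.08.
Line 4 (T-325, Tyros, 841 kg, $39,594.28):
Base rate for T-325 is $0.63/kg.
Origin Tyros qualifies under the Corara–Tyros agreement and T-325 is covered: preferential rate Free applies instead.
Duty = $39,594.28 × 0% = $0.00.
Total = $17,869.21 + $51,293.54 + $2,491.08 + $0.00 = $71,653.83.

$71,653.83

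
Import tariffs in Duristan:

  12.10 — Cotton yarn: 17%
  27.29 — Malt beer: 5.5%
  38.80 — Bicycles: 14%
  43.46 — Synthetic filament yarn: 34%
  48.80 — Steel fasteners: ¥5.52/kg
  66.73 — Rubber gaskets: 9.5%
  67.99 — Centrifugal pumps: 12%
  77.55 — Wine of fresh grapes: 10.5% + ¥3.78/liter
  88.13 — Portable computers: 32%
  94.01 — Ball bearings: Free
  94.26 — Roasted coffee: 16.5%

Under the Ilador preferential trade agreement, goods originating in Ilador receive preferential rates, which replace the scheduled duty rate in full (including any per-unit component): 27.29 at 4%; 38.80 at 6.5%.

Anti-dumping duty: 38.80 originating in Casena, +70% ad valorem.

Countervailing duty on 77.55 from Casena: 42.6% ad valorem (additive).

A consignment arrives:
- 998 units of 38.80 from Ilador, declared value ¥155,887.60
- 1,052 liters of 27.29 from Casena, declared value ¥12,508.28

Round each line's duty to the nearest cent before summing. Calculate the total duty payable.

Line 1 (38.80, Ilador, 998 units, ¥155,887.60):
Base rate for 38.80 is 14%.
Origin Ilador qualifies under the Duristan–Ilador agreement and 38.80 is covered: preferential rate 6.5% applies instead.
The additional-duty order on 38.80 targets Casena, not Ilador; it does not apply.
Duty = ¥155,887.60 × 6.5% = ¥10,132.69.
Line 2 (27.29, Casena, 1,052 liters, ¥12,508.28):
Base rate for 27.29 is 5.5%.
27.29 has an FTA preferential rate, but origin Casena is not Ilador; base rate stands.
Duty = ¥12,508.28 × 5.5% = ¥687.96.
Total = ¥10,132.69 + ¥687.96 = ¥10,820.65.

¥10,820.65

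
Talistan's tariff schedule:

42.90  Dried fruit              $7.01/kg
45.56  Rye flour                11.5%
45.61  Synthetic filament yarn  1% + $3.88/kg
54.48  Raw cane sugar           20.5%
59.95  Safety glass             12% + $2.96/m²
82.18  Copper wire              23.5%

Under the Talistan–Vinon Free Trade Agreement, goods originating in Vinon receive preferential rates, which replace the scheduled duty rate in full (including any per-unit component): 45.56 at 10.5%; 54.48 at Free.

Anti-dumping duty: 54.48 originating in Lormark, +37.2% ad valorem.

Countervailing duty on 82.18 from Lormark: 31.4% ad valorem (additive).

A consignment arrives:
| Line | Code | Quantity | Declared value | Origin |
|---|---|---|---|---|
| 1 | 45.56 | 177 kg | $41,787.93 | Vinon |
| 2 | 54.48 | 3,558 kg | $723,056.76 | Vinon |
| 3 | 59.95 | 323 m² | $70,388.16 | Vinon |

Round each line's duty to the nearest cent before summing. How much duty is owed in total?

Line 1 (45.56, Vinon, 177 kg, $41,787.93):
Base rate for 45.56 is 11.5%.
Origin Vinon qualifies under the Talistan–Vinon agreement and 45.56 is covered: preferential rate 10.5% applies instead.
Duty = $41,787.93 × 10.5% = $4,387.73.
Line 2 (54.48, Vinon, 3,558 kg, $723,056.76):
Base rate for 54.48 is 20.5%.
Origin Vinon qualifies under the Talistan–Vinon agreement and 54.48 is covered: preferential rate Free applies instead.
The additional-duty order on 54.48 targets Lormark, not Vinon; it does not apply.
Duty = $723,056.76 × 0% = $0.00.
Line 3 (59.95, Vinon, 323 m², $70,388.16):
Base rate for 59.95 is 12% + $2.96/m².
Origin Vinon is the FTA partner but 59.95 is not on the preference list; base rate stands.
Duty = $70,388.16 × 12% + 323 × $2.96 = $9,402.66.
Total = $4,387.73 + $0.00 + $9,402.66 = $13,790.39.

$13,790.39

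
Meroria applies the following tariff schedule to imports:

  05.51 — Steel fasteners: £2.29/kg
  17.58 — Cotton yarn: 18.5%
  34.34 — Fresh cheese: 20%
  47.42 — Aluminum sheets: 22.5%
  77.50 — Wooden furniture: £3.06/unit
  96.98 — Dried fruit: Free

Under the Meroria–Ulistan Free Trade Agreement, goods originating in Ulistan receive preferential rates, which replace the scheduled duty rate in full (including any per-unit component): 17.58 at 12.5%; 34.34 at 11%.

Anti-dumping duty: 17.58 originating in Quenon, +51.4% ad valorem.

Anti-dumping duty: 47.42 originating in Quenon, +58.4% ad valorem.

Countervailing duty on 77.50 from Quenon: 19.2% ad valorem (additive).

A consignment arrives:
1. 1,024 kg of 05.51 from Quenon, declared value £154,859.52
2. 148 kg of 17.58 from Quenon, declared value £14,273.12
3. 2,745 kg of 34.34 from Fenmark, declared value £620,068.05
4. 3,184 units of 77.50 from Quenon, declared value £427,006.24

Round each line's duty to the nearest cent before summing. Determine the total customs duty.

£228,063.72

Line 1 (05.51, Quenon, 1,024 kg, £154,859.52):
Base rate for 05.51 is £2.29/kg.
Duty = 1,024 × £2.29 = £2,344.96.
Line 2 (17.58, Quenon, 148 kg, £14,273.12):
Base rate for 17.58 is 18.5%.
17.58 has an FTA preferential rate, but origin Quenon is not Ulistan; base rate stands.
Additional duty on 17.58 from Quenon: +51.4%. Applied ad valorem rate: 18.5% + 51.4% = 69.9%.
Duty = £14,273.12 × 69.9% = £9,976.91.
Line 3 (34.34, Fenmark, 2,745 kg, £620,068.05):
Base rate for 34.34 is 20%.
34.34 has an FTA preferential rate, but origin Fenmark is not Ulistan; base rate stands.
Duty = £620,068.05 × 20% = £124,013.61.
Line 4 (77.50, Quenon, 3,184 units, £427,006.24):
Base rate for 77.50 is £3.06/unit.
Additional duty on 77.50 from Quenon: +19.2% ad valorem. Applied ad valorem rate = 19.2%.
Duty = £427,006.24 × 19.2% + 3,184 × £3.06 = £91,728.24.
Total = £2,344.96 + £9,976.91 + £124,013.61 + £91,728.24 = £228,063.72.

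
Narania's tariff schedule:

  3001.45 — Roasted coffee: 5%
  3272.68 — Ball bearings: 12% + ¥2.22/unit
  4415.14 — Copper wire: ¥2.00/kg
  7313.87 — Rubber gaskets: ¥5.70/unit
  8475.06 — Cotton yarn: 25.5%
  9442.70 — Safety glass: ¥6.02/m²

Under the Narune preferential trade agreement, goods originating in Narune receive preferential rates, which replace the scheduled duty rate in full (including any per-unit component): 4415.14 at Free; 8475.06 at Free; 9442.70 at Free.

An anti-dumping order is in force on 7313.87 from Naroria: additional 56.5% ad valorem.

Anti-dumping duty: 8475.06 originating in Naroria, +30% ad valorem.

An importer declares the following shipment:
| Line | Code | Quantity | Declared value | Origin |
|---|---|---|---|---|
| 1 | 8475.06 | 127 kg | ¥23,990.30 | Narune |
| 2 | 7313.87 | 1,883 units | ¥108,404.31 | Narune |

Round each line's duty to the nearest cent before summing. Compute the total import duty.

¥10,733.10

Line 1 (8475.06, Narune, 127 kg, ¥23,990.30):
Base rate for 8475.06 is 25.5%.
Origin Narune qualifies under the Narania–Narune agreement and 8475.06 is covered: preferential rate Free applies instead.
The additional-duty order on 8475.06 targets Naroria, not Narune; it does not apply.
Duty = ¥23,990.30 × 0% = ¥0.00.
Line 2 (7313.87, Narune, 1,883 units, ¥108,404.31):
Base rate for 7313.87 is ¥5.70/unit.
Origin Narune is the FTA partner but 7313.87 is not on the preference list; base rate stands.
The additional-duty order on 7313.87 targets Naroria, not Narune; it does not apply.
Duty = 1,883 × ¥5.70 = ¥10,733.10.
Total = ¥0.00 + ¥10,733.10 = ¥10,733.10.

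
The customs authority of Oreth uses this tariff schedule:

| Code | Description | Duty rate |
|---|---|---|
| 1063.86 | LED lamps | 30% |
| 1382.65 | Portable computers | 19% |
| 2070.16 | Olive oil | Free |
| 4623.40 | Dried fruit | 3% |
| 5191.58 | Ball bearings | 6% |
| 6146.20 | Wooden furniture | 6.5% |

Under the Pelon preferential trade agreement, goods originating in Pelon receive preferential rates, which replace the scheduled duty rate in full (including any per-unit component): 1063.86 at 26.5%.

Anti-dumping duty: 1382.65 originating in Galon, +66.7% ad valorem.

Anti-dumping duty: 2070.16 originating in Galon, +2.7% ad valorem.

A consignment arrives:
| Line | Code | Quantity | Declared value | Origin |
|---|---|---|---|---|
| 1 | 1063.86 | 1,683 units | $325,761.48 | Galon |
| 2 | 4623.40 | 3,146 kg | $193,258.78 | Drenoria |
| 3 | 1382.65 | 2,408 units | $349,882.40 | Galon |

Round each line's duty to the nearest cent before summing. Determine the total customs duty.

$403,375.42

Line 1 (1063.86, Galon, 1,683 units, $325,761.48):
Base rate for 1063.86 is 30%.
1063.86 has an FTA preferential rate, but origin Galon is not Pelon; base rate stands.
Duty = $325,761.48 × 30% = $97,728.44.
Line 2 (4623.40, Drenoria, 3,146 kg, $193,258.78):
Base rate for 4623.40 is 3%.
Duty = $193,258.78 × 3% = $5,797.76.
Line 3 (1382.65, Galon, 2,408 units, $349,882.40):
Base rate for 1382.65 is 19%.
Additional duty on 1382.65 from Galon: +66.7%. Applied ad valorem rate: 19% + 66.7% = 85.7%.
Duty = $349,882.40 × 85.7% = $299,849.22.
Total = $97,728.44 + $5,797.76 + $299,849.22 = $403,375.42.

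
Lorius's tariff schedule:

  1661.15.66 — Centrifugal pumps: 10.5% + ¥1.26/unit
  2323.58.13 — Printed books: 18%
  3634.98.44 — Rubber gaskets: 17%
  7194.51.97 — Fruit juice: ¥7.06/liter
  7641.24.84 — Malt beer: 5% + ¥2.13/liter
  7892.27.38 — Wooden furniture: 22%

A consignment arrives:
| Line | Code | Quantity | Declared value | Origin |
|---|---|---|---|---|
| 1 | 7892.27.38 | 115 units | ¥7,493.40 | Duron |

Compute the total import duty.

¥1,648.55

Line 1 (7892.27.38, Duron, 115 units, ¥7,493.40):
Base rate for 7892.27.38 is 22%.
Duty = ¥7,493.40 × 22% = ¥1,648.55.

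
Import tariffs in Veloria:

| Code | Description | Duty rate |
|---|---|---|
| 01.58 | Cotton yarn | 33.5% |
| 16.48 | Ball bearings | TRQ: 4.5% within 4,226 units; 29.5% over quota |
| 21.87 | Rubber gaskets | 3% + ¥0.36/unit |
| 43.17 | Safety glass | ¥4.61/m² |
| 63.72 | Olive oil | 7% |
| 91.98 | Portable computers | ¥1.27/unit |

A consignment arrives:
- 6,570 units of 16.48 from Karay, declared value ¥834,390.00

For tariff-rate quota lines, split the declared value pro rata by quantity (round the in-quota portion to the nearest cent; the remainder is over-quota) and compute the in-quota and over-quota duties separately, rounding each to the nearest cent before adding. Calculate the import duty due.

Line 1 (16.48, Karay, 6,570 units, ¥834,390.00):
Code 16.48 is under a tariff-rate quota (threshold 4,226 units). In-quota: 4,226 units at 4.5%; over-quota: 2,344 units at 29.5%.
Pro-rata value split: in-quota = ¥834,390.00 × 4,226/6,570 = ¥536,702.00; over-quota = ¥834,390.00 − ¥536,702.00 = ¥297,688.00.
In-quota duty = ¥536,702.00 × 4.5% = ¥24,151.59. Over-quota duty = ¥297,688.00 × 29.5% = ¥87,817.96.
Line duty = ¥24,151.59 + ¥87,817.96 = ¥111,969.55.

¥111,969.55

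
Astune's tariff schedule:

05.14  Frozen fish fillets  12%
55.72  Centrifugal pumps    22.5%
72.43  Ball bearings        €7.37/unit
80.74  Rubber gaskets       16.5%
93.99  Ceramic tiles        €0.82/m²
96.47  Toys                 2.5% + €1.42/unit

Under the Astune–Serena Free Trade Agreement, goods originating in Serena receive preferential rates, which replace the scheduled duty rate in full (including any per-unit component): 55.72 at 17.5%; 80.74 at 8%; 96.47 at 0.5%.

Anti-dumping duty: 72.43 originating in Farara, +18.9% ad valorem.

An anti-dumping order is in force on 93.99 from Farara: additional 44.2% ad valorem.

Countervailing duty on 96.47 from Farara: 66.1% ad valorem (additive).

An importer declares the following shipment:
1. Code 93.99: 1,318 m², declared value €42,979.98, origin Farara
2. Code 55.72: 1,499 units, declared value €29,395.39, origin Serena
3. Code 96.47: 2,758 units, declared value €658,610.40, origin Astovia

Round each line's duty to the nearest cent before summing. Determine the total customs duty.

Line 1 (93.99, Farara, 1,318 m², €42,979.98):
Base rate for 93.99 is €0.82/m².
Additional duty on 93.99 from Farara: +44.2% ad valorem. Applied ad valorem rate = 44.2%.
Duty = €42,979.98 × 44.2% + 1,318 × €0.82 = €20,077.91.
Line 2 (55.72, Serena, 1,499 units, €29,395.39):
Base rate for 55.72 is 22.5%.
Origin Serena qualifies under the Astune–Serena agreement and 55.72 is covered: preferential rate 17.5% applies instead.
Duty = €29,395.39 × 17.5% = €5,144.19.
Line 3 (96.47, Astovia, 2,758 units, €658,610.40):
Base rate for 96.47 is 2.5% + €1.42/unit.
96.47 has an FTA preferential rate, but origin Astovia is not Serena; base rate stands.
The additional-duty order on 96.47 targets Farara, not Astovia; it does not apply.
Duty = €658,610.40 × 2.5% + 2,758 × €1.42 = €20,381.62.
Total = €20,077.91 + €5,144.19 + €20,381.62 = €45,603.72.

€45,603.72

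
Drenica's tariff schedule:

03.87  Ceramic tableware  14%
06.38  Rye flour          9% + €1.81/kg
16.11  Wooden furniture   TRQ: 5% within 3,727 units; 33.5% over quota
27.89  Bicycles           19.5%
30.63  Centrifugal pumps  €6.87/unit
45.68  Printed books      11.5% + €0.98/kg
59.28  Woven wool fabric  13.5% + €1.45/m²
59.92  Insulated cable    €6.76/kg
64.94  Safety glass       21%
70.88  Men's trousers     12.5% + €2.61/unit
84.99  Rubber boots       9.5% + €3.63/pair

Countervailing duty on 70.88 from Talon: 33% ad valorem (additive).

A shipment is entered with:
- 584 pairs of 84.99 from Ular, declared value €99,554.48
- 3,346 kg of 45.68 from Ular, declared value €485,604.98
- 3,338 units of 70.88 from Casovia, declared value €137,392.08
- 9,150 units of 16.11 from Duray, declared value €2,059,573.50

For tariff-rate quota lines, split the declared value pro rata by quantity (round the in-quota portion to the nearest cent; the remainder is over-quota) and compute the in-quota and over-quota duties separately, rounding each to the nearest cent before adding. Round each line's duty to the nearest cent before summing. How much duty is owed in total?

€547,455.09

Line 1 (84.99, Ular, 584 pairs, €99,554.48):
Base rate for 84.99 is 9.5% + €3.63/pair.
Duty = €99,554.48 × 9.5% + 584 × €3.63 = €11,577.60.
Line 2 (45.68, Ular, 3,346 kg, €485,604.98):
Base rate for 45.68 is 11.5% + €0.98/kg.
Duty = €485,604.98 × 11.5% + 3,346 × €0.98 = €59,123.65.
Line 3 (70.88, Casovia, 3,338 units, €137,392.08):
Base rate for 70.88 is 12.5% + €2.61/unit.
The additional-duty order on 70.88 targets Talon, not Casovia; it does not apply.
Duty = €137,392.08 × 12.5% + 3,338 × €2.61 = €25,886.19.
Line 4 (16.11, Duray, 9,150 units, €2,059,573.50):
Code 16.11 is under a tariff-rate quota (threshold 3,727 units). In-quota: 3,727 units at 5%; over-quota: 5,423 units at 33.5%.
Pro-rata value split: in-quota = €2,059,573.50 × 3,727/9,150 = €838,910.43; over-quota = €2,059,573.50 − €838,910.43 = €1,220,663.07.
In-quota duty = €838,910.43 × 5% = €41,945.52. Over-quota duty = €1,220,663.07 × 33.5% = €408,922.13.
Line duty = €41,945.52 + €408,922.13 = €450,867.65.
Total = €11,577.60 + €59,123.65 + €25,886.19 + €450,867.65 = €547,455.09.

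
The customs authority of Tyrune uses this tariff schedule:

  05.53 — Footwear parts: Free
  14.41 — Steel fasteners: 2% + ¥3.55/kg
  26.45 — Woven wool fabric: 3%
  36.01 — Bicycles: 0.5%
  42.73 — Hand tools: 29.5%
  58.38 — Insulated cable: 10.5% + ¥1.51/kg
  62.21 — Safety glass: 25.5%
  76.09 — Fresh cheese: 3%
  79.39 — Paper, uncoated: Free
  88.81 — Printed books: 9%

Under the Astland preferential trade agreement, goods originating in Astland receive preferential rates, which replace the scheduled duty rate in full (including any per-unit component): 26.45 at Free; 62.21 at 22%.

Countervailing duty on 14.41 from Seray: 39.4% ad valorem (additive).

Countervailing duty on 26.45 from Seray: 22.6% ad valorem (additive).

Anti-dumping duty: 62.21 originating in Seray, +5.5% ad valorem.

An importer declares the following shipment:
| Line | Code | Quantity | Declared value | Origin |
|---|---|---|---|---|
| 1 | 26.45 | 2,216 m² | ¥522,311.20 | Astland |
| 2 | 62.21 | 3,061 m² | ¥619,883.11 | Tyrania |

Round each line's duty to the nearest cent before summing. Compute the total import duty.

Line 1 (26.45, Astland, 2,216 m², ¥522,311.20):
Base rate for 26.45 is 3%.
Origin Astland qualifies under the Tyrune–Astland agreement and 26.45 is covered: preferential rate Free applies instead.
The additional-duty order on 26.45 targets Seray, not Astland; it does not apply.
Duty = ¥522,311.20 × 0% = ¥0.00.
Line 2 (62.21, Tyrania, 3,061 m², ¥619,883.11):
Base rate for 62.21 is 25.5%.
62.21 has an FTA preferential rate, but origin Tyrania is not Astland; base rate stands.
The additional-duty order on 62.21 targets Seray, not Tyrania; it does not apply.
Duty = ¥619,883.11 × 25.5% = ¥158,070.19.
Total = ¥0.00 + ¥158,070.19 = ¥158,070.19.

¥158,070.19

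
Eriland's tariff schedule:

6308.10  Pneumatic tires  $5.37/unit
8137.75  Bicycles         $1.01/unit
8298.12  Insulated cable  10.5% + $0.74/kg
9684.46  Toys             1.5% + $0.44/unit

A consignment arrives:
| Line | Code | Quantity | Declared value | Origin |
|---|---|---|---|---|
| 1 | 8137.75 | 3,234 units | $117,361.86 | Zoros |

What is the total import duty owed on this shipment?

Line 1 (8137.75, Zoros, 3,234 units, $117,361.86):
Base rate for 8137.75 is $1.01/unit.
Duty = 3,234 × $1.01 = $3,266.34.

$3,266.34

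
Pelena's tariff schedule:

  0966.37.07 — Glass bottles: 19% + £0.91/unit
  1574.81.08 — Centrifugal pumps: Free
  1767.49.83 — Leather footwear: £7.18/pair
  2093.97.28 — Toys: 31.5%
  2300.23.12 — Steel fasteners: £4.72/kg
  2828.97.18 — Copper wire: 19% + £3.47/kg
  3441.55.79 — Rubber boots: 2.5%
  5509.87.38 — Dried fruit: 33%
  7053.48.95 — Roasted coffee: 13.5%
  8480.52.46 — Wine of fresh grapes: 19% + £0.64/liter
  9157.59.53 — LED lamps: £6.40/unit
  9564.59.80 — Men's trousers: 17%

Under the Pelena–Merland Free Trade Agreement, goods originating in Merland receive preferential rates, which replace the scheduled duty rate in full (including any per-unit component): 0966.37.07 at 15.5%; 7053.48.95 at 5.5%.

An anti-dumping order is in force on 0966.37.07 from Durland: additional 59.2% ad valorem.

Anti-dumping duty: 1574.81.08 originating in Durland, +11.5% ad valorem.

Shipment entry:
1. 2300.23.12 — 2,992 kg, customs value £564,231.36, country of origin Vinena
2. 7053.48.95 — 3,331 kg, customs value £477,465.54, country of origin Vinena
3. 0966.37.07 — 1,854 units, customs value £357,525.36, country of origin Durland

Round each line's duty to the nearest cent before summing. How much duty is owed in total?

£359,852.06

Line 1 (2300.23.12, Vinena, 2,992 kg, £564,231.36):
Base rate for 2300.23.12 is £4.72/kg.
Duty = 2,992 × £4.72 = £14,122.24.
Line 2 (7053.48.95, Vinena, 3,331 kg, £477,465.54):
Base rate for 7053.48.95 is 13.5%.
7053.48.95 has an FTA preferential rate, but origin Vinena is not Merland; base rate stands.
Duty = £477,465.54 × 13.5% = £64,457.85.
Line 3 (0966.37.07, Durland, 1,854 units, £357,525.36):
Base rate for 0966.37.07 is 19% + £0.91/unit.
0966.37.07 has an FTA preferential rate, but origin Durland is not Merland; base rate stands.
Additional duty on 0966.37.07 from Durland: +59.2%. Applied ad valorem rate: 19% + 59.2% = 78.2%.
Duty = £357,525.36 × 78.2% + 1,854 × £0.91 = £281,271.97.
Total = £14,122.24 + £64,457.85 + £281,271.97 = £359,852.06.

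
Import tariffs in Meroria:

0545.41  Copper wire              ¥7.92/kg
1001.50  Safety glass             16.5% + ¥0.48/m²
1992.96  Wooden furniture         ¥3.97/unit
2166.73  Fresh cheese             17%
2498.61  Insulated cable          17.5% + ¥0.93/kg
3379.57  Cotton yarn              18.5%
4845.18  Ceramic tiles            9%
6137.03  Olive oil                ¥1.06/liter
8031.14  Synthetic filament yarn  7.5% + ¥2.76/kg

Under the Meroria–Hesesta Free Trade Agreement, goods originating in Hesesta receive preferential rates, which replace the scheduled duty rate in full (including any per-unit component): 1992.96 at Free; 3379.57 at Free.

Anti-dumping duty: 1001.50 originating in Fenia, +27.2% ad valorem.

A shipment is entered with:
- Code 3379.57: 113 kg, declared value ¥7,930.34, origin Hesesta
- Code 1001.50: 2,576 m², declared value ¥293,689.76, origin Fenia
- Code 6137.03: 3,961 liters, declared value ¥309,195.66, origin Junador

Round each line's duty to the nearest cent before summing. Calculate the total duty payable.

¥133,777.57

Line 1 (3379.57, Hesesta, 113 kg, ¥7,930.34):
Base rate for 3379.57 is 18.5%.
Origin Hesesta qualifies under the Meroria–Hesesta agreement and 3379.57 is covered: preferential rate Free applies instead.
Duty = ¥7,930.34 × 0% = ¥0.00.
Line 2 (1001.50, Fenia, 2,576 m², ¥293,689.76):
Base rate for 1001.50 is 16.5% + ¥0.48/m².
Additional duty on 1001.50 from Fenia: +27.2%. Applied ad valorem rate: 16.5% + 27.2% = 43.7%.
Duty = ¥293,689.76 × 43.7% + 2,576 × ¥0.48 = ¥129,578.91.
Line 3 (6137.03, Junador, 3,961 liters, ¥309,195.66):
Base rate for 6137.03 is ¥1.06/liter.
Duty = 3,961 × ¥1.06 = ¥4,198.66.
Total = ¥0.00 + ¥129,578.91 + ¥4,198.66 = ¥133,777.57.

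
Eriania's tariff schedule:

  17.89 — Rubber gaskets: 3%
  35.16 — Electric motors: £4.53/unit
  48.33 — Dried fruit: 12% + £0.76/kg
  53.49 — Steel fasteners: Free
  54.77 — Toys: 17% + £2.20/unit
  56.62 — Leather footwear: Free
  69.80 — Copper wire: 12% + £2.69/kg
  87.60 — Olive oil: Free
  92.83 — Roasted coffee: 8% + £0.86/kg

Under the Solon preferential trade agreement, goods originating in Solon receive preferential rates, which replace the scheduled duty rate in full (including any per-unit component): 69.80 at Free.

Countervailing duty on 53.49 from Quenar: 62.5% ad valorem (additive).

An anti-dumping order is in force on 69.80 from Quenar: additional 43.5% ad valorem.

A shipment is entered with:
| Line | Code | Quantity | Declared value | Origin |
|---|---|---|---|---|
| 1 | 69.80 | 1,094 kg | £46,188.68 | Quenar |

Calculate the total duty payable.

Line 1 (69.80, Quenar, 1,094 kg, £46,188.68):
Base rate for 69.80 is 12% + £2.69/kg.
69.80 has an FTA preferential rate, but origin Quenar is not Solon; base rate stands.
Additional duty on 69.80 from Quenar: +43.5%. Applied ad valorem rate: 12% + 43.5% = 55.5%.
Duty = £46,188.68 × 55.5% + 1,094 × £2.69 = £28,577.58.

£28,577.58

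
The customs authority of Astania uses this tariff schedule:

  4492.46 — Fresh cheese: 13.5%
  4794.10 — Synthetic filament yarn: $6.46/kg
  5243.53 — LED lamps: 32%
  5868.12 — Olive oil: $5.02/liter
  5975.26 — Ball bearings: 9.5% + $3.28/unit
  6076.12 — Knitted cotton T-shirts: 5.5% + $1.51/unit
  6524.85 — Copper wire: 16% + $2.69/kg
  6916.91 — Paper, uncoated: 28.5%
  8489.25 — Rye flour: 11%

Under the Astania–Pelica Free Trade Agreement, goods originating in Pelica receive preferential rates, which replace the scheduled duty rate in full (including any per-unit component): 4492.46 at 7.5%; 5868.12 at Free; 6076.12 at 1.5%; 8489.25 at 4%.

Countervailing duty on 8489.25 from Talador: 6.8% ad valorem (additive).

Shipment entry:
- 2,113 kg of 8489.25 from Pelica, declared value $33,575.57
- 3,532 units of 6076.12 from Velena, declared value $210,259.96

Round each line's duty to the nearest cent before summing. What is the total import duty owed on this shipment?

$18,240.64

Line 1 (8489.25, Pelica, 2,113 kg, $33,575.57):
Base rate for 8489.25 is 11%.
Origin Pelica qualifies under the Astania–Pelica agreement and 8489.25 is covered: preferential rate 4% applies instead.
The additional-duty order on 8489.25 targets Talador, not Pelica; it does not apply.
Duty = $33,575.57 × 4% = $1,343.02.
Line 2 (6076.12, Velena, 3,532 units, $210,259.96):
Base rate for 6076.12 is 5.5% + $1.51/unit.
6076.12 has an FTA preferential rate, but origin Velena is not Pelica; base rate stands.
Duty = $210,259.96 × 5.5% + 3,532 × $1.51 = $16,897.62.
Total = $1,343.02 + $16,897.62 = $18,240.64.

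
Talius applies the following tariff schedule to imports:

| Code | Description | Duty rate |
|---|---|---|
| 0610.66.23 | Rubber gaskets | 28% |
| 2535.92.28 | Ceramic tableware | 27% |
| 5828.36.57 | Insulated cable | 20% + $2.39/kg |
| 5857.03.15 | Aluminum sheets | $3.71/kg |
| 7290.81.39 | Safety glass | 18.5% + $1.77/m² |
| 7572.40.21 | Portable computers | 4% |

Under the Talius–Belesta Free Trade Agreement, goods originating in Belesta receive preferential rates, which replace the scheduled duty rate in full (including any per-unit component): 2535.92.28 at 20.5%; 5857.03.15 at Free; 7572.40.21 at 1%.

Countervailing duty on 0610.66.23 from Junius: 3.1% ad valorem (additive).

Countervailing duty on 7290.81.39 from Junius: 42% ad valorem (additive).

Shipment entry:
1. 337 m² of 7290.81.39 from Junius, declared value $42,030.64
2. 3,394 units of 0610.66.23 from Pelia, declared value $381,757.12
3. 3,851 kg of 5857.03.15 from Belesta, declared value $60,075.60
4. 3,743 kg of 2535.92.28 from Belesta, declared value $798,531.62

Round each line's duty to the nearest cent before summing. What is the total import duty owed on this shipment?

Line 1 (7290.81.39, Junius, 337 m², $42,030.64):
Base rate for 7290.81.39 is 18.5% + $1.77/m².
Additional duty on 7290.81.39 from Junius: +42%. Applied ad valorem rate: 18.5% + 42% = 60.5%.
Duty = $42,030.64 × 60.5% + 337 × $1.77 = $26,025.03.
Line 2 (0610.66.23, Pelia, 3,394 units, $381,757.12):
Base rate for 0610.66.23 is 28%.
The additional-duty order on 0610.66.23 targets Junius, not Pelia; it does not apply.
Duty = $381,757.12 × 28% = $106,891.99.
Line 3 (5857.03.15, Belesta, 3,851 kg, $60,075.60):
Base rate for 5857.03.15 is $3.71/kg.
Origin Belesta qualifies under the Talius–Belesta agreement and 5857.03.15 is covered: preferential rate Free applies instead.
Duty = $60,075.60 × 0% = $0.00.
Line 4 (2535.92.28, Belesta, 3,743 kg, $798,531.62):
Base rate for 2535.92.28 is 27%.
Origin Belesta qualifies under the Talius–Belesta agreement and 2535.92.28 is covered: preferential rate 20.5% applies instead.
Duty = $798,531.62 × 20.5% = $163,698.98.
Total = $26,025.03 + $106,891.99 + $0.00 + $163,698.98 = $296,616.00.

$296,616.00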